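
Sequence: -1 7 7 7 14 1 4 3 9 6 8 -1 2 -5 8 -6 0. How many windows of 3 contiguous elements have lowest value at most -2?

4

-1 7 7 → min -1
7 7 7 → min 7
7 7 14 → min 7
7 14 1 → min 1
14 1 4 → min 1
1 4 3 → min 1
4 3 9 → min 3
3 9 6 → min 3
9 6 8 → min 6
6 8 -1 → min -1
8 -1 2 → min -1
-1 2 -5 → min -5  ≤ -2 ✓
2 -5 8 → min -5  ≤ -2 ✓
-5 8 -6 → min -6  ≤ -2 ✓
8 -6 0 → min -6  ≤ -2 ✓
4 windows satisfy the condition.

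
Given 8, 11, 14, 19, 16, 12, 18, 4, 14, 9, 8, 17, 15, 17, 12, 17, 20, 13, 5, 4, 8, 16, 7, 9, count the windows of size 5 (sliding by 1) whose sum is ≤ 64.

10

(8, 11, 14, 19, 16) → sum 68
(11, 14, 19, 16, 12) → sum 72
(14, 19, 16, 12, 18) → sum 79
(19, 16, 12, 18, 4) → sum 69
(16, 12, 18, 4, 14) → sum 64  ≤ 64 ✓
(12, 18, 4, 14, 9) → sum 57  ≤ 64 ✓
(18, 4, 14, 9, 8) → sum 53  ≤ 64 ✓
(4, 14, 9, 8, 17) → sum 52  ≤ 64 ✓
(14, 9, 8, 17, 15) → sum 63  ≤ 64 ✓
(9, 8, 17, 15, 17) → sum 66
(8, 17, 15, 17, 12) → sum 69
(17, 15, 17, 12, 17) → sum 78
(15, 17, 12, 17, 20) → sum 81
(17, 12, 17, 20, 13) → sum 79
(12, 17, 20, 13, 5) → sum 67
(17, 20, 13, 5, 4) → sum 59  ≤ 64 ✓
(20, 13, 5, 4, 8) → sum 50  ≤ 64 ✓
(13, 5, 4, 8, 16) → sum 46  ≤ 64 ✓
(5, 4, 8, 16, 7) → sum 40  ≤ 64 ✓
(4, 8, 16, 7, 9) → sum 44  ≤ 64 ✓
10 windows satisfy the condition.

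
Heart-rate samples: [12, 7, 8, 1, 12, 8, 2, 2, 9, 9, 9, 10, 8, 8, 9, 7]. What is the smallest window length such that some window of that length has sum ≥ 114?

add 12: running sum 12 < 114
add 7: running sum 19 < 114
add 8: running sum 27 < 114
add 1: running sum 28 < 114
add 12: running sum 40 < 114
add 8: running sum 48 < 114
add 2: running sum 50 < 114
add 2: running sum 52 < 114
add 9: running sum 61 < 114
add 9: running sum 70 < 114
add 9: running sum 79 < 114
add 10: running sum 89 < 114
add 8: running sum 97 < 114
add 8: running sum 105 < 114
end 14: [12, 7, 8, 1, 12, 8, 2, 2, 9, 9, 9, 10, 8, 8, 9] sum 114, len 15
end 15: [12, 7, 8, 1, 12, 8, 2, 2, 9, 9, 9, 10, 8, 8, 9, 7] sum 121, len 16
Shortest qualifying length: 15.

15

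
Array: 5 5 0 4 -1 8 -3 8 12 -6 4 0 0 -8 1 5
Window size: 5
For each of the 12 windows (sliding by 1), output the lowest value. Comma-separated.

[5, 5, 0, 4, -1] → min -1
[5, 0, 4, -1, 8] → min -1
[0, 4, -1, 8, -3] → min -3
[4, -1, 8, -3, 8] → min -3
[-1, 8, -3, 8, 12] → min -3
[8, -3, 8, 12, -6] → min -6
[-3, 8, 12, -6, 4] → min -6
[8, 12, -6, 4, 0] → min -6
[12, -6, 4, 0, 0] → min -6
[-6, 4, 0, 0, -8] → min -8
[4, 0, 0, -8, 1] → min -8
[0, 0, -8, 1, 5] → min -8

-1, -1, -3, -3, -3, -6, -6, -6, -6, -8, -8, -8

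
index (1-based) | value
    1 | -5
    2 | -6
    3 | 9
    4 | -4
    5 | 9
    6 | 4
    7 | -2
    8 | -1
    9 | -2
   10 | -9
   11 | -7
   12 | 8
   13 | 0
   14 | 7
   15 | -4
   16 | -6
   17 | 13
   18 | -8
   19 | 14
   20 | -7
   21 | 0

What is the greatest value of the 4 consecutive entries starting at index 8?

-1

Elements at indices 8..11: -1, -2, -9, -7
max(-1, -2, -9, -7) = -1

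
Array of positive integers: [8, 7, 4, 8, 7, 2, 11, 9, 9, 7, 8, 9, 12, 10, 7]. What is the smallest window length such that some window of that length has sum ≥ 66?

8

Extend right; whenever the sum reaches 66, record the length and shrink from the left:
add 8: running sum 8 < 66
add 7: running sum 15 < 66
add 4: running sum 19 < 66
add 8: running sum 27 < 66
add 7: running sum 34 < 66
add 2: running sum 36 < 66
add 11: running sum 47 < 66
add 9: running sum 56 < 66
add 9: running sum 65 < 66
add 7: shortest ending here [8, 7, 4, 8, 7, 2, 11, 9, 9, 7] sum 72, len 10
add 8: shortest ending here [7, 4, 8, 7, 2, 11, 9, 9, 7, 8] sum 72, len 10
add 9: shortest ending here [8, 7, 2, 11, 9, 9, 7, 8, 9] sum 70, len 9
add 12: shortest ending here [2, 11, 9, 9, 7, 8, 9, 12] sum 67, len 8
add 10: shortest ending here [11, 9, 9, 7, 8, 9, 12, 10] sum 75, len 8
add 7: shortest ending here [9, 9, 7, 8, 9, 12, 10, 7] sum 71, len 8
Shortest qualifying length: 8.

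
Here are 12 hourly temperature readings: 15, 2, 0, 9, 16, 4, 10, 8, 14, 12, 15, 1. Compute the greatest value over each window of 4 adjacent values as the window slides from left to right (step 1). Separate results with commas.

15, 16, 16, 16, 16, 14, 14, 15, 15

[15, 2, 0, 9] → max 15
[2, 0, 9, 16] → max 16
[0, 9, 16, 4] → max 16
[9, 16, 4, 10] → max 16
[16, 4, 10, 8] → max 16
[4, 10, 8, 14] → max 14
[10, 8, 14, 12] → max 14
[8, 14, 12, 15] → max 15
[14, 12, 15, 1] → max 15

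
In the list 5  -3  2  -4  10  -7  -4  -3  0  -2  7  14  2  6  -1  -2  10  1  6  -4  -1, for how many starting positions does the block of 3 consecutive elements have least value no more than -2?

5 -3 2 → min -3  ≤ -2 ✓
-3 2 -4 → min -4  ≤ -2 ✓
2 -4 10 → min -4  ≤ -2 ✓
-4 10 -7 → min -7  ≤ -2 ✓
10 -7 -4 → min -7  ≤ -2 ✓
-7 -4 -3 → min -7  ≤ -2 ✓
-4 -3 0 → min -4  ≤ -2 ✓
-3 0 -2 → min -3  ≤ -2 ✓
0 -2 7 → min -2  ≤ -2 ✓
-2 7 14 → min -2  ≤ -2 ✓
7 14 2 → min 2
14 2 6 → min 2
2 6 -1 → min -1
6 -1 -2 → min -2  ≤ -2 ✓
-1 -2 10 → min -2  ≤ -2 ✓
-2 10 1 → min -2  ≤ -2 ✓
10 1 6 → min 1
1 6 -4 → min -4  ≤ -2 ✓
6 -4 -1 → min -4  ≤ -2 ✓
15 windows satisfy the condition.

15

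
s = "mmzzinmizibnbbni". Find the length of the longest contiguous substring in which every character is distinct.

[m] len 1
[m] len 1
[m, z] len 2
[z] len 1
[z, i] len 2
[z, i, n] len 3
[z, i, n, m] len 4
[n, m, i] len 3
[n, m, i, z] len 4
[z, i] len 2
[z, i, b] len 3
[z, i, b, n] len 4
[n, b] len 2
[b] len 1
[b, n] len 2
[b, n, i] len 3
Longest all-distinct length: 4.

4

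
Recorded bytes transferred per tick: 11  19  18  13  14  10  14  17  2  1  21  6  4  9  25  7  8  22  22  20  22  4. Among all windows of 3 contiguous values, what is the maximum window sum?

Each size-3 window and its sum:
(11, 19, 18) → sum 48
(19, 18, 13) → sum 50
(18, 13, 14) → sum 45
(13, 14, 10) → sum 37
(14, 10, 14) → sum 38
(10, 14, 17) → sum 41
(14, 17, 2) → sum 33
(17, 2, 1) → sum 20
(2, 1, 21) → sum 24
(1, 21, 6) → sum 28
(21, 6, 4) → sum 31
(6, 4, 9) → sum 19
(4, 9, 25) → sum 38
(9, 25, 7) → sum 41
(25, 7, 8) → sum 40
(7, 8, 22) → sum 37
(8, 22, 22) → sum 52
(22, 22, 20) → sum 64
(22, 20, 22) → sum 64
(20, 22, 4) → sum 46
Maximum of these is 64.

64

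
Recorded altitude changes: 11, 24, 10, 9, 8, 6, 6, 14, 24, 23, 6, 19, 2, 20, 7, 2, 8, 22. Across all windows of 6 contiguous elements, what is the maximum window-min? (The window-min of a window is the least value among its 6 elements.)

(11, 24, 10, 9, 8, 6) → min 6
(24, 10, 9, 8, 6, 6) → min 6
(10, 9, 8, 6, 6, 14) → min 6
(9, 8, 6, 6, 14, 24) → min 6
(8, 6, 6, 14, 24, 23) → min 6
(6, 6, 14, 24, 23, 6) → min 6
(6, 14, 24, 23, 6, 19) → min 6
(14, 24, 23, 6, 19, 2) → min 2
(24, 23, 6, 19, 2, 20) → min 2
(23, 6, 19, 2, 20, 7) → min 2
(6, 19, 2, 20, 7, 2) → min 2
(19, 2, 20, 7, 2, 8) → min 2
(2, 20, 7, 2, 8, 22) → min 2
Maximum of these is 6.

6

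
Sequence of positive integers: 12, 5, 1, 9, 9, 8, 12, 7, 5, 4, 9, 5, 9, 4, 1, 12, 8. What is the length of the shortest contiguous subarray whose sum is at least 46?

6

add 12: running sum 12 < 46
add 5: running sum 17 < 46
add 1: running sum 18 < 46
add 9: running sum 27 < 46
add 9: running sum 36 < 46
add 8: running sum 44 < 46
end 6: [12, 5, 1, 9, 9, 8, 12] sum 56, len 7
end 7: [1, 9, 9, 8, 12, 7] sum 46, len 6
end 8: [9, 9, 8, 12, 7, 5] sum 50, len 6
end 9: [9, 9, 8, 12, 7, 5, 4] sum 54, len 7
end 10: [9, 8, 12, 7, 5, 4, 9] sum 54, len 7
end 11: [8, 12, 7, 5, 4, 9, 5] sum 50, len 7
end 12: [12, 7, 5, 4, 9, 5, 9] sum 51, len 7
end 13: [12, 7, 5, 4, 9, 5, 9, 4] sum 55, len 8
end 14: [12, 7, 5, 4, 9, 5, 9, 4, 1] sum 56, len 9
end 15: [5, 4, 9, 5, 9, 4, 1, 12] sum 49, len 8
end 16: [9, 5, 9, 4, 1, 12, 8] sum 48, len 7
Shortest qualifying length: 6.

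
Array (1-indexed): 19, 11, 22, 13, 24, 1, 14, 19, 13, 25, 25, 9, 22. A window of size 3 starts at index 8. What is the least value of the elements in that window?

13

Elements at indices 8..10: 19, 13, 25
min(19, 13, 25) = 13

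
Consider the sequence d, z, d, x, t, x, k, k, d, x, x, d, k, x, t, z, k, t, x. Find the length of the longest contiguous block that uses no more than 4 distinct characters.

add d: window [d] (1 distinct), len 1
add z: window [d, z] (2 distinct), len 2
add d: window [d, z, d] (2 distinct), len 3
add x: window [d, z, d, x] (3 distinct), len 4
add t: window [d, z, d, x, t] (4 distinct), len 5
add x: window [d, z, d, x, t, x] (4 distinct), len 6
add k: window [d, x, t, x, k] (4 distinct), len 5
add k: window [d, x, t, x, k, k] (4 distinct), len 6
add d: window [d, x, t, x, k, k, d] (4 distinct), len 7
add x: window [d, x, t, x, k, k, d, x] (4 distinct), len 8
add x: window [d, x, t, x, k, k, d, x, x] (4 distinct), len 9
add d: window [d, x, t, x, k, k, d, x, x, d] (4 distinct), len 10
add k: window [d, x, t, x, k, k, d, x, x, d, k] (4 distinct), len 11
add x: window [d, x, t, x, k, k, d, x, x, d, k, x] (4 distinct), len 12
add t: window [d, x, t, x, k, k, d, x, x, d, k, x, t] (4 distinct), len 13
add z: window [k, x, t, z] (4 distinct), len 4
add k: window [k, x, t, z, k] (4 distinct), len 5
add t: window [k, x, t, z, k, t] (4 distinct), len 6
add x: window [k, x, t, z, k, t, x] (4 distinct), len 7
Longest length with ≤4 distinct: 13.

13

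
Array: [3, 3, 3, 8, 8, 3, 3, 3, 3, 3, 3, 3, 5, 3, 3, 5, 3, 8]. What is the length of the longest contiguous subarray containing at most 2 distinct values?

Extend right; when distinct count exceeds 2, shrink from the left:
[3] 1 distinct, len 1
[3, 3] 1 distinct, len 2
[3, 3, 3] 1 distinct, len 3
[3, 3, 3, 8] 2 distinct, len 4
[3, 3, 3, 8, 8] 2 distinct, len 5
[3, 3, 3, 8, 8, 3] 2 distinct, len 6
[3, 3, 3, 8, 8, 3, 3] 2 distinct, len 7
[3, 3, 3, 8, 8, 3, 3, 3] 2 distinct, len 8
[3, 3, 3, 8, 8, 3, 3, 3, 3] 2 distinct, len 9
[3, 3, 3, 8, 8, 3, 3, 3, 3, 3] 2 distinct, len 10
[3, 3, 3, 8, 8, 3, 3, 3, 3, 3, 3] 2 distinct, len 11
[3, 3, 3, 8, 8, 3, 3, 3, 3, 3, 3, 3] 2 distinct, len 12
[3, 3, 3, 3, 3, 3, 3, 5] 2 distinct, len 8
[3, 3, 3, 3, 3, 3, 3, 5, 3] 2 distinct, len 9
[3, 3, 3, 3, 3, 3, 3, 5, 3, 3] 2 distinct, len 10
[3, 3, 3, 3, 3, 3, 3, 5, 3, 3, 5] 2 distinct, len 11
[3, 3, 3, 3, 3, 3, 3, 5, 3, 3, 5, 3] 2 distinct, len 12
[3, 8] 2 distinct, len 2
Longest length with ≤2 distinct: 12.

12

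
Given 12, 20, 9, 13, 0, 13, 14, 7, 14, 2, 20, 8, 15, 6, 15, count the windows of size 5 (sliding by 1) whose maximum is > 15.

7

[12, 20, 9, 13, 0] → max 20  > 15 ✓
[20, 9, 13, 0, 13] → max 20  > 15 ✓
[9, 13, 0, 13, 14] → max 14
[13, 0, 13, 14, 7] → max 14
[0, 13, 14, 7, 14] → max 14
[13, 14, 7, 14, 2] → max 14
[14, 7, 14, 2, 20] → max 20  > 15 ✓
[7, 14, 2, 20, 8] → max 20  > 15 ✓
[14, 2, 20, 8, 15] → max 20  > 15 ✓
[2, 20, 8, 15, 6] → max 20  > 15 ✓
[20, 8, 15, 6, 15] → max 20  > 15 ✓
7 windows satisfy the condition.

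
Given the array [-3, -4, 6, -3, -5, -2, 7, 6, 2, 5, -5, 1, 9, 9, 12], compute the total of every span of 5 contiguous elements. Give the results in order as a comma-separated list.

(-3, -4, 6, -3, -5) → sum -9
(-4, 6, -3, -5, -2) → sum -8
(6, -3, -5, -2, 7) → sum 3
(-3, -5, -2, 7, 6) → sum 3
(-5, -2, 7, 6, 2) → sum 8
(-2, 7, 6, 2, 5) → sum 18
(7, 6, 2, 5, -5) → sum 15
(6, 2, 5, -5, 1) → sum 9
(2, 5, -5, 1, 9) → sum 12
(5, -5, 1, 9, 9) → sum 19
(-5, 1, 9, 9, 12) → sum 26

-9, -8, 3, 3, 8, 18, 15, 9, 12, 19, 26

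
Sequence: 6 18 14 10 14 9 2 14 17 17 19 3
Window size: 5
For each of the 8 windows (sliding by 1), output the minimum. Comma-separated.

6, 9, 2, 2, 2, 2, 2, 3

6 18 14 10 14 → min 6
18 14 10 14 9 → min 9
14 10 14 9 2 → min 2
10 14 9 2 14 → min 2
14 9 2 14 17 → min 2
9 2 14 17 17 → min 2
2 14 17 17 19 → min 2
14 17 17 19 3 → min 3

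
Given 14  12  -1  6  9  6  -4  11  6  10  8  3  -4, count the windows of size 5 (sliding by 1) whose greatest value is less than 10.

1

14 12 -1 6 9 → max 14
12 -1 6 9 6 → max 12
-1 6 9 6 -4 → max 9  < 10 ✓
6 9 6 -4 11 → max 11
9 6 -4 11 6 → max 11
6 -4 11 6 10 → max 11
-4 11 6 10 8 → max 11
11 6 10 8 3 → max 11
6 10 8 3 -4 → max 10
1 window satisfy the condition.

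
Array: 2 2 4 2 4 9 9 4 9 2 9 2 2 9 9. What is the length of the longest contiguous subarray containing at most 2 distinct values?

[2] 1 distinct, len 1
[2, 2] 1 distinct, len 2
[2, 2, 4] 2 distinct, len 3
[2, 2, 4, 2] 2 distinct, len 4
[2, 2, 4, 2, 4] 2 distinct, len 5
[4, 9] 2 distinct, len 2
[4, 9, 9] 2 distinct, len 3
[4, 9, 9, 4] 2 distinct, len 4
[4, 9, 9, 4, 9] 2 distinct, len 5
[9, 2] 2 distinct, len 2
[9, 2, 9] 2 distinct, len 3
[9, 2, 9, 2] 2 distinct, len 4
[9, 2, 9, 2, 2] 2 distinct, len 5
[9, 2, 9, 2, 2, 9] 2 distinct, len 6
[9, 2, 9, 2, 2, 9, 9] 2 distinct, len 7
Longest length with ≤2 distinct: 7.

7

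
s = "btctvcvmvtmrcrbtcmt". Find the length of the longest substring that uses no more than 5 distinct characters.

add b: window [b] (1 distinct), len 1
add t: window [b, t] (2 distinct), len 2
add c: window [b, t, c] (3 distinct), len 3
add t: window [b, t, c, t] (3 distinct), len 4
add v: window [b, t, c, t, v] (4 distinct), len 5
add c: window [b, t, c, t, v, c] (4 distinct), len 6
add v: window [b, t, c, t, v, c, v] (4 distinct), len 7
add m: window [b, t, c, t, v, c, v, m] (5 distinct), len 8
add v: window [b, t, c, t, v, c, v, m, v] (5 distinct), len 9
add t: window [b, t, c, t, v, c, v, m, v, t] (5 distinct), len 10
add m: window [b, t, c, t, v, c, v, m, v, t, m] (5 distinct), len 11
add r: window [t, c, t, v, c, v, m, v, t, m, r] (5 distinct), len 11
add c: window [t, c, t, v, c, v, m, v, t, m, r, c] (5 distinct), len 12
add r: window [t, c, t, v, c, v, m, v, t, m, r, c, r] (5 distinct), len 13
add b: window [t, m, r, c, r, b] (5 distinct), len 6
add t: window [t, m, r, c, r, b, t] (5 distinct), len 7
add c: window [t, m, r, c, r, b, t, c] (5 distinct), len 8
add m: window [t, m, r, c, r, b, t, c, m] (5 distinct), len 9
add t: window [t, m, r, c, r, b, t, c, m, t] (5 distinct), len 10
Longest length with ≤5 distinct: 13.

13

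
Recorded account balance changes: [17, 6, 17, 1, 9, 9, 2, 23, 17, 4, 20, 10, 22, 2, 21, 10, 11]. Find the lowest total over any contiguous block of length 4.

(17, 6, 17, 1) → sum 41
(6, 17, 1, 9) → sum 33
(17, 1, 9, 9) → sum 36
(1, 9, 9, 2) → sum 21
(9, 9, 2, 23) → sum 43
(9, 2, 23, 17) → sum 51
(2, 23, 17, 4) → sum 46
(23, 17, 4, 20) → sum 64
(17, 4, 20, 10) → sum 51
(4, 20, 10, 22) → sum 56
(20, 10, 22, 2) → sum 54
(10, 22, 2, 21) → sum 55
(22, 2, 21, 10) → sum 55
(2, 21, 10, 11) → sum 44
Lowest of these is 21.

21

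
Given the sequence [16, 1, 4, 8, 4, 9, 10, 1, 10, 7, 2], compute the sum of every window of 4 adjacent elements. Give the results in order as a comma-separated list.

29, 17, 25, 31, 24, 30, 28, 20

[16, 1, 4, 8] → sum 29
[1, 4, 8, 4] → sum 17
[4, 8, 4, 9] → sum 25
[8, 4, 9, 10] → sum 31
[4, 9, 10, 1] → sum 24
[9, 10, 1, 10] → sum 30
[10, 1, 10, 7] → sum 28
[1, 10, 7, 2] → sum 20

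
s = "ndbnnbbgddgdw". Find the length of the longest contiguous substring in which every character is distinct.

3

[n] len 1
[n, d] len 2
[n, d, b] len 3
[d, b, n] len 3
[n] len 1
[n, b] len 2
[b] len 1
[b, g] len 2
[b, g, d] len 3
[d] len 1
[d, g] len 2
[g, d] len 2
[g, d, w] len 3
Longest all-distinct length: 3.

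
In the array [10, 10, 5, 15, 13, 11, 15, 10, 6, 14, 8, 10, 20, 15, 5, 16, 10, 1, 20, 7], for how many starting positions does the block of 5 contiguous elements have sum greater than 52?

(10, 10, 5, 15, 13) → sum 53  > 52 ✓
(10, 5, 15, 13, 11) → sum 54  > 52 ✓
(5, 15, 13, 11, 15) → sum 59  > 52 ✓
(15, 13, 11, 15, 10) → sum 64  > 52 ✓
(13, 11, 15, 10, 6) → sum 55  > 52 ✓
(11, 15, 10, 6, 14) → sum 56  > 52 ✓
(15, 10, 6, 14, 8) → sum 53  > 52 ✓
(10, 6, 14, 8, 10) → sum 48
(6, 14, 8, 10, 20) → sum 58  > 52 ✓
(14, 8, 10, 20, 15) → sum 67  > 52 ✓
(8, 10, 20, 15, 5) → sum 58  > 52 ✓
(10, 20, 15, 5, 16) → sum 66  > 52 ✓
(20, 15, 5, 16, 10) → sum 66  > 52 ✓
(15, 5, 16, 10, 1) → sum 47
(5, 16, 10, 1, 20) → sum 52
(16, 10, 1, 20, 7) → sum 54  > 52 ✓
13 windows satisfy the condition.

13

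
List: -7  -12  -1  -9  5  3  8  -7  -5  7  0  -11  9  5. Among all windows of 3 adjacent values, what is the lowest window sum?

Each size-3 window and its sum:
(-7, -12, -1) → sum -20
(-12, -1, -9) → sum -22
(-1, -9, 5) → sum -5
(-9, 5, 3) → sum -1
(5, 3, 8) → sum 16
(3, 8, -7) → sum 4
(8, -7, -5) → sum -4
(-7, -5, 7) → sum -5
(-5, 7, 0) → sum 2
(7, 0, -11) → sum -4
(0, -11, 9) → sum -2
(-11, 9, 5) → sum 3
Lowest of these is -22.

-22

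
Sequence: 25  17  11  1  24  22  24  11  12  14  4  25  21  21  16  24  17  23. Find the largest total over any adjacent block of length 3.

70

Window sums for each of the 16 positions:
[25, 17, 11] → sum 53
[17, 11, 1] → sum 29
[11, 1, 24] → sum 36
[1, 24, 22] → sum 47
[24, 22, 24] → sum 70
[22, 24, 11] → sum 57
[24, 11, 12] → sum 47
[11, 12, 14] → sum 37
[12, 14, 4] → sum 30
[14, 4, 25] → sum 43
[4, 25, 21] → sum 50
[25, 21, 21] → sum 67
[21, 21, 16] → sum 58
[21, 16, 24] → sum 61
[16, 24, 17] → sum 57
[24, 17, 23] → sum 64
Largest of these is 70.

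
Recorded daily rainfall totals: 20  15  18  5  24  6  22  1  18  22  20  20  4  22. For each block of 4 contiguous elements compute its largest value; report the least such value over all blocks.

20 15 18 5 → max 20
15 18 5 24 → max 24
18 5 24 6 → max 24
5 24 6 22 → max 24
24 6 22 1 → max 24
6 22 1 18 → max 22
22 1 18 22 → max 22
1 18 22 20 → max 22
18 22 20 20 → max 22
22 20 20 4 → max 22
20 20 4 22 → max 22
Least of these is 20.

20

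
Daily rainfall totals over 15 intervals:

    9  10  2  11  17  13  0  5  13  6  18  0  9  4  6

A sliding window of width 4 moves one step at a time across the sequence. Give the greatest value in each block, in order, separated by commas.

11, 17, 17, 17, 17, 13, 13, 18, 18, 18, 18, 9

[9, 10, 2, 11] → max 11
[10, 2, 11, 17] → max 17
[2, 11, 17, 13] → max 17
[11, 17, 13, 0] → max 17
[17, 13, 0, 5] → max 17
[13, 0, 5, 13] → max 13
[0, 5, 13, 6] → max 13
[5, 13, 6, 18] → max 18
[13, 6, 18, 0] → max 18
[6, 18, 0, 9] → max 18
[18, 0, 9, 4] → max 18
[0, 9, 4, 6] → max 9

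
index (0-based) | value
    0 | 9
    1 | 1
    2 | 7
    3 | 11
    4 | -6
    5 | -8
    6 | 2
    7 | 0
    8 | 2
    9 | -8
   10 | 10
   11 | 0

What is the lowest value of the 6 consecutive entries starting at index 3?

-8

Elements at indices 3..8: 11, -6, -8, 2, 0, 2
min(11, -6, -8, 2, 0, 2) = -8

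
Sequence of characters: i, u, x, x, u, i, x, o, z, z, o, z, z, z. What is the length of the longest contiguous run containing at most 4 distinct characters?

add i: window [i] (1 distinct), len 1
add u: window [i, u] (2 distinct), len 2
add x: window [i, u, x] (3 distinct), len 3
add x: window [i, u, x, x] (3 distinct), len 4
add u: window [i, u, x, x, u] (3 distinct), len 5
add i: window [i, u, x, x, u, i] (3 distinct), len 6
add x: window [i, u, x, x, u, i, x] (3 distinct), len 7
add o: window [i, u, x, x, u, i, x, o] (4 distinct), len 8
add z: window [i, x, o, z] (4 distinct), len 4
add z: window [i, x, o, z, z] (4 distinct), len 5
add o: window [i, x, o, z, z, o] (4 distinct), len 6
add z: window [i, x, o, z, z, o, z] (4 distinct), len 7
add z: window [i, x, o, z, z, o, z, z] (4 distinct), len 8
add z: window [i, x, o, z, z, o, z, z, z] (4 distinct), len 9
Longest length with ≤4 distinct: 9.

9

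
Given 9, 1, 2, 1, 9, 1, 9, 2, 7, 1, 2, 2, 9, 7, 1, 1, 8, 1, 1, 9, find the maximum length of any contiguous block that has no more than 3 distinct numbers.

add 9: window [9] (1 distinct), len 1
add 1: window [9, 1] (2 distinct), len 2
add 2: window [9, 1, 2] (3 distinct), len 3
add 1: window [9, 1, 2, 1] (3 distinct), len 4
add 9: window [9, 1, 2, 1, 9] (3 distinct), len 5
add 1: window [9, 1, 2, 1, 9, 1] (3 distinct), len 6
add 9: window [9, 1, 2, 1, 9, 1, 9] (3 distinct), len 7
add 2: window [9, 1, 2, 1, 9, 1, 9, 2] (3 distinct), len 8
add 7: window [9, 2, 7] (3 distinct), len 3
add 1: window [2, 7, 1] (3 distinct), len 3
add 2: window [2, 7, 1, 2] (3 distinct), len 4
add 2: window [2, 7, 1, 2, 2] (3 distinct), len 5
add 9: window [1, 2, 2, 9] (3 distinct), len 4
add 7: window [2, 2, 9, 7] (3 distinct), len 4
add 1: window [9, 7, 1] (3 distinct), len 3
add 1: window [9, 7, 1, 1] (3 distinct), len 4
add 8: window [7, 1, 1, 8] (3 distinct), len 4
add 1: window [7, 1, 1, 8, 1] (3 distinct), len 5
add 1: window [7, 1, 1, 8, 1, 1] (3 distinct), len 6
add 9: window [1, 1, 8, 1, 1, 9] (3 distinct), len 6
Longest length with ≤3 distinct: 8.

8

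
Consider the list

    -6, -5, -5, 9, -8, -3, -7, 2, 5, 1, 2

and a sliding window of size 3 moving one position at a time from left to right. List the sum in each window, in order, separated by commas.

Sliding a size-3 window across the 11 values:
(-6, -5, -5) → sum -16
(-5, -5, 9) → sum -1
(-5, 9, -8) → sum -4
(9, -8, -3) → sum -2
(-8, -3, -7) → sum -18
(-3, -7, 2) → sum -8
(-7, 2, 5) → sum 0
(2, 5, 1) → sum 8
(5, 1, 2) → sum 8

-16, -1, -4, -2, -18, -8, 0, 8, 8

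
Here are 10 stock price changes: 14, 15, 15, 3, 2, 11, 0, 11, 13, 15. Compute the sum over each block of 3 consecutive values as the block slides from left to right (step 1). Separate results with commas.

14 15 15 → sum 44
15 15 3 → sum 33
15 3 2 → sum 20
3 2 11 → sum 16
2 11 0 → sum 13
11 0 11 → sum 22
0 11 13 → sum 24
11 13 15 → sum 39

44, 33, 20, 16, 13, 22, 24, 39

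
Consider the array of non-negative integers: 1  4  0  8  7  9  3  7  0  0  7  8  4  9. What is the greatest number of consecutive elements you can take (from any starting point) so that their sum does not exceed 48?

[1] sum 1 len 1
[1, 4] sum 5 len 2
[1, 4, 0] sum 5 len 3
[1, 4, 0, 8] sum 13 len 4
[1, 4, 0, 8, 7] sum 20 len 5
[1, 4, 0, 8, 7, 9] sum 29 len 6
[1, 4, 0, 8, 7, 9, 3] sum 32 len 7
[1, 4, 0, 8, 7, 9, 3, 7] sum 39 len 8
[1, 4, 0, 8, 7, 9, 3, 7, 0] sum 39 len 9
[1, 4, 0, 8, 7, 9, 3, 7, 0, 0] sum 39 len 10
[1, 4, 0, 8, 7, 9, 3, 7, 0, 0, 7] sum 46 len 11
[7, 9, 3, 7, 0, 0, 7, 8] sum 41 len 8
[7, 9, 3, 7, 0, 0, 7, 8, 4] sum 45 len 9
[9, 3, 7, 0, 0, 7, 8, 4, 9] sum 47 len 9
Longest length seen: 11.

11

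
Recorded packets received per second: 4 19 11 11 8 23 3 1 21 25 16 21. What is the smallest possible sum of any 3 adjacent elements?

25

(4, 19, 11) → sum 34
(19, 11, 11) → sum 41
(11, 11, 8) → sum 30
(11, 8, 23) → sum 42
(8, 23, 3) → sum 34
(23, 3, 1) → sum 27
(3, 1, 21) → sum 25
(1, 21, 25) → sum 47
(21, 25, 16) → sum 62
(25, 16, 21) → sum 62
Smallest of these is 25.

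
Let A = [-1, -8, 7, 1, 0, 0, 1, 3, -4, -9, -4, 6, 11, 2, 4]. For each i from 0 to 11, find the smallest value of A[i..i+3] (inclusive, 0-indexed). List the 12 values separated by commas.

[-1, -8, 7, 1] → min -8
[-8, 7, 1, 0] → min -8
[7, 1, 0, 0] → min 0
[1, 0, 0, 1] → min 0
[0, 0, 1, 3] → min 0
[0, 1, 3, -4] → min -4
[1, 3, -4, -9] → min -9
[3, -4, -9, -4] → min -9
[-4, -9, -4, 6] → min -9
[-9, -4, 6, 11] → min -9
[-4, 6, 11, 2] → min -4
[6, 11, 2, 4] → min 2

-8, -8, 0, 0, 0, -4, -9, -9, -9, -9, -4, 2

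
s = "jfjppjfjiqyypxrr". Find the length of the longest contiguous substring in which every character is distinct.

5

[j] len 1
[j, f] len 2
[f, j] len 2
[f, j, p] len 3
[p] len 1
[p, j] len 2
[p, j, f] len 3
[f, j] len 2
[f, j, i] len 3
[f, j, i, q] len 4
[f, j, i, q, y] len 5
[y] len 1
[y, p] len 2
[y, p, x] len 3
[y, p, x, r] len 4
[r] len 1
Longest all-distinct length: 5.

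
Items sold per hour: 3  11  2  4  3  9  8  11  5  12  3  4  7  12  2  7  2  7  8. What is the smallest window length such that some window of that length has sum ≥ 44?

5

add 3: running sum 3 < 44
add 11: running sum 14 < 44
add 2: running sum 16 < 44
add 4: running sum 20 < 44
add 3: running sum 23 < 44
add 9: running sum 32 < 44
add 8: running sum 40 < 44
add 11: shortest ending here [11, 2, 4, 3, 9, 8, 11] sum 48, len 7
add 5: shortest ending here [11, 2, 4, 3, 9, 8, 11, 5] sum 53, len 8
add 12: shortest ending here [9, 8, 11, 5, 12] sum 45, len 5
add 3: shortest ending here [9, 8, 11, 5, 12, 3] sum 48, len 6
add 4: shortest ending here [9, 8, 11, 5, 12, 3, 4] sum 52, len 7
add 7: shortest ending here [8, 11, 5, 12, 3, 4, 7] sum 50, len 7
add 12: shortest ending here [11, 5, 12, 3, 4, 7, 12] sum 54, len 7
add 2: shortest ending here [5, 12, 3, 4, 7, 12, 2] sum 45, len 7
add 7: shortest ending here [12, 3, 4, 7, 12, 2, 7] sum 47, len 7
add 2: shortest ending here [12, 3, 4, 7, 12, 2, 7, 2] sum 49, len 8
add 7: shortest ending here [3, 4, 7, 12, 2, 7, 2, 7] sum 44, len 8
add 8: shortest ending here [7, 12, 2, 7, 2, 7, 8] sum 45, len 7
Shortest qualifying length: 5.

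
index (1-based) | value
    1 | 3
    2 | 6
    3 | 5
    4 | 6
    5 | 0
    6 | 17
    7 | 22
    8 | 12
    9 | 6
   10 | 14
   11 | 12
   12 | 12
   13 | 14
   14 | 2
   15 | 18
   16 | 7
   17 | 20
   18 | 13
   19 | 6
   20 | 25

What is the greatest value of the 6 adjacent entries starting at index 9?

Elements at indices 9..14: 6, 14, 12, 12, 14, 2
max(6, 14, 12, 12, 14, 2) = 14

14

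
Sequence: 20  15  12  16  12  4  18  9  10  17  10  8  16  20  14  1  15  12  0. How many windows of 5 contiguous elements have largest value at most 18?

9

20 15 12 16 12 → max 20
15 12 16 12 4 → max 16  ≤ 18 ✓
12 16 12 4 18 → max 18  ≤ 18 ✓
16 12 4 18 9 → max 18  ≤ 18 ✓
12 4 18 9 10 → max 18  ≤ 18 ✓
4 18 9 10 17 → max 18  ≤ 18 ✓
18 9 10 17 10 → max 18  ≤ 18 ✓
9 10 17 10 8 → max 17  ≤ 18 ✓
10 17 10 8 16 → max 17  ≤ 18 ✓
17 10 8 16 20 → max 20
10 8 16 20 14 → max 20
8 16 20 14 1 → max 20
16 20 14 1 15 → max 20
20 14 1 15 12 → max 20
14 1 15 12 0 → max 15  ≤ 18 ✓
9 windows satisfy the condition.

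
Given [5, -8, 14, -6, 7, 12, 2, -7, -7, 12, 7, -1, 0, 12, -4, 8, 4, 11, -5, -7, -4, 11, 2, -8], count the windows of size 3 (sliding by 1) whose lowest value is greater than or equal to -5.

10

(5, -8, 14) → min -8
(-8, 14, -6) → min -8
(14, -6, 7) → min -6
(-6, 7, 12) → min -6
(7, 12, 2) → min 2  ≥ -5 ✓
(12, 2, -7) → min -7
(2, -7, -7) → min -7
(-7, -7, 12) → min -7
(-7, 12, 7) → min -7
(12, 7, -1) → min -1  ≥ -5 ✓
(7, -1, 0) → min -1  ≥ -5 ✓
(-1, 0, 12) → min -1  ≥ -5 ✓
(0, 12, -4) → min -4  ≥ -5 ✓
(12, -4, 8) → min -4  ≥ -5 ✓
(-4, 8, 4) → min -4  ≥ -5 ✓
(8, 4, 11) → min 4  ≥ -5 ✓
(4, 11, -5) → min -5  ≥ -5 ✓
(11, -5, -7) → min -7
(-5, -7, -4) → min -7
(-7, -4, 11) → min -7
(-4, 11, 2) → min -4  ≥ -5 ✓
(11, 2, -8) → min -8
10 windows satisfy the condition.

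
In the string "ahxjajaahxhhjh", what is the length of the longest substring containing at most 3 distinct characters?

add a: window [a] (1 distinct), len 1
add h: window [a, h] (2 distinct), len 2
add x: window [a, h, x] (3 distinct), len 3
add j: window [h, x, j] (3 distinct), len 3
add a: window [x, j, a] (3 distinct), len 3
add j: window [x, j, a, j] (3 distinct), len 4
add a: window [x, j, a, j, a] (3 distinct), len 5
add a: window [x, j, a, j, a, a] (3 distinct), len 6
add h: window [j, a, j, a, a, h] (3 distinct), len 6
add x: window [a, a, h, x] (3 distinct), len 4
add h: window [a, a, h, x, h] (3 distinct), len 5
add h: window [a, a, h, x, h, h] (3 distinct), len 6
add j: window [h, x, h, h, j] (3 distinct), len 5
add h: window [h, x, h, h, j, h] (3 distinct), len 6
Longest length with ≤3 distinct: 6.

6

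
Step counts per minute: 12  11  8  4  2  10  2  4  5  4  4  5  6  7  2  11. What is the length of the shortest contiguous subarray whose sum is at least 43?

Extend right; whenever the sum reaches 43, record the length and shrink from the left:
add 12: running sum 12 < 43
add 11: running sum 23 < 43
add 8: running sum 31 < 43
add 4: running sum 35 < 43
add 2: running sum 37 < 43
add 10: shortest ending here [12, 11, 8, 4, 2, 10] sum 47, len 6
add 2: shortest ending here [12, 11, 8, 4, 2, 10, 2] sum 49, len 7
add 4: shortest ending here [12, 11, 8, 4, 2, 10, 2, 4] sum 53, len 8
add 5: shortest ending here [11, 8, 4, 2, 10, 2, 4, 5] sum 46, len 8
add 4: shortest ending here [11, 8, 4, 2, 10, 2, 4, 5, 4] sum 50, len 9
add 4: shortest ending here [8, 4, 2, 10, 2, 4, 5, 4, 4] sum 43, len 9
add 5: shortest ending here [8, 4, 2, 10, 2, 4, 5, 4, 4, 5] sum 48, len 10
add 6: shortest ending here [4, 2, 10, 2, 4, 5, 4, 4, 5, 6] sum 46, len 10
add 7: shortest ending here [10, 2, 4, 5, 4, 4, 5, 6, 7] sum 47, len 9
add 2: shortest ending here [10, 2, 4, 5, 4, 4, 5, 6, 7, 2] sum 49, len 10
add 11: shortest ending here [5, 4, 4, 5, 6, 7, 2, 11] sum 44, len 8
Shortest qualifying length: 6.

6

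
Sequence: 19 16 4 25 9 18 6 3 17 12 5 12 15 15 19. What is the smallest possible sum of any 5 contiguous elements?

[19, 16, 4, 25, 9] → sum 73
[16, 4, 25, 9, 18] → sum 72
[4, 25, 9, 18, 6] → sum 62
[25, 9, 18, 6, 3] → sum 61
[9, 18, 6, 3, 17] → sum 53
[18, 6, 3, 17, 12] → sum 56
[6, 3, 17, 12, 5] → sum 43
[3, 17, 12, 5, 12] → sum 49
[17, 12, 5, 12, 15] → sum 61
[12, 5, 12, 15, 15] → sum 59
[5, 12, 15, 15, 19] → sum 66
Smallest of these is 43.

43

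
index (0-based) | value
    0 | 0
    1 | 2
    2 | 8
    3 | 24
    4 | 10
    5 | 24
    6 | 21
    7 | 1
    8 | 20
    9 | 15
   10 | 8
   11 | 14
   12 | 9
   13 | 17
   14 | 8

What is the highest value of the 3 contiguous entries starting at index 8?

Elements at indices 8..10: 20, 15, 8
max(20, 15, 8) = 20

20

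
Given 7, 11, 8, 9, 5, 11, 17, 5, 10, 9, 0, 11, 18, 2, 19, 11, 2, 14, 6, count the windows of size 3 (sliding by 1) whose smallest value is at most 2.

9

[7, 11, 8] → min 7
[11, 8, 9] → min 8
[8, 9, 5] → min 5
[9, 5, 11] → min 5
[5, 11, 17] → min 5
[11, 17, 5] → min 5
[17, 5, 10] → min 5
[5, 10, 9] → min 5
[10, 9, 0] → min 0  ≤ 2 ✓
[9, 0, 11] → min 0  ≤ 2 ✓
[0, 11, 18] → min 0  ≤ 2 ✓
[11, 18, 2] → min 2  ≤ 2 ✓
[18, 2, 19] → min 2  ≤ 2 ✓
[2, 19, 11] → min 2  ≤ 2 ✓
[19, 11, 2] → min 2  ≤ 2 ✓
[11, 2, 14] → min 2  ≤ 2 ✓
[2, 14, 6] → min 2  ≤ 2 ✓
9 windows satisfy the condition.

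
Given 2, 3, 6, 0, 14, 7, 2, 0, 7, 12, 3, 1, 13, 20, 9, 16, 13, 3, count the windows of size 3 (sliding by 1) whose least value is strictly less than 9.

[2, 3, 6] → min 2  < 9 ✓
[3, 6, 0] → min 0  < 9 ✓
[6, 0, 14] → min 0  < 9 ✓
[0, 14, 7] → min 0  < 9 ✓
[14, 7, 2] → min 2  < 9 ✓
[7, 2, 0] → min 0  < 9 ✓
[2, 0, 7] → min 0  < 9 ✓
[0, 7, 12] → min 0  < 9 ✓
[7, 12, 3] → min 3  < 9 ✓
[12, 3, 1] → min 1  < 9 ✓
[3, 1, 13] → min 1  < 9 ✓
[1, 13, 20] → min 1  < 9 ✓
[13, 20, 9] → min 9
[20, 9, 16] → min 9
[9, 16, 13] → min 9
[16, 13, 3] → min 3  < 9 ✓
13 windows satisfy the condition.

13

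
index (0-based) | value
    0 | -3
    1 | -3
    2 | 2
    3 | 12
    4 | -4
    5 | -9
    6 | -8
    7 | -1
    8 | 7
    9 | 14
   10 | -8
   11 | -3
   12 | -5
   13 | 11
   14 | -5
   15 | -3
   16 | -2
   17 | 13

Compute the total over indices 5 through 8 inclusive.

-11

Elements at indices 5..8: -9, -8, -1, 7
sum(-9, -8, -1, 7) = -11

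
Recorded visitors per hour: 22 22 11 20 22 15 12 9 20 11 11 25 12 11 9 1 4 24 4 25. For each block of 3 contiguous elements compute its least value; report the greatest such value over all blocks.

15

22 22 11 → min 11
22 11 20 → min 11
11 20 22 → min 11
20 22 15 → min 15
22 15 12 → min 12
15 12 9 → min 9
12 9 20 → min 9
9 20 11 → min 9
20 11 11 → min 11
11 11 25 → min 11
11 25 12 → min 11
25 12 11 → min 11
12 11 9 → min 9
11 9 1 → min 1
9 1 4 → min 1
1 4 24 → min 1
4 24 4 → min 4
24 4 25 → min 4
Greatest of these is 15.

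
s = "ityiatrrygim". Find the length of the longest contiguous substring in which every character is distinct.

5

add i: [i] len 1
add t: [i, t] len 2
add y: [i, t, y] len 3
add i (repeat i, move left end past it): [t, y, i] len 3
add a: [t, y, i, a] len 4
add t (repeat t, move left end past it): [y, i, a, t] len 4
add r: [y, i, a, t, r] len 5
add r (repeat r, move left end past it): [r] len 1
add y: [r, y] len 2
add g: [r, y, g] len 3
add i: [r, y, g, i] len 4
add m: [r, y, g, i, m] len 5
Longest all-distinct length: 5.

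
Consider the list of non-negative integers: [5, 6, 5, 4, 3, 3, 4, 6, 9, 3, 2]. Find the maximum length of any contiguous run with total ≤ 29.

6

Extend to the right; shrink from the left whenever the sum exceeds 29:
add 5: [5] sum 5, len 1
add 6: [5, 6] sum 11, len 2
add 5: [5, 6, 5] sum 16, len 3
add 4: [5, 6, 5, 4] sum 20, len 4
add 3: [5, 6, 5, 4, 3] sum 23, len 5
add 3: [5, 6, 5, 4, 3, 3] sum 26, len 6
add 4: [6, 5, 4, 3, 3, 4] sum 25, len 6
add 6: [5, 4, 3, 3, 4, 6] sum 25, len 6
add 9: [4, 3, 3, 4, 6, 9] sum 29, len 6
add 3: [3, 3, 4, 6, 9, 3] sum 28, len 6
add 2: [3, 4, 6, 9, 3, 2] sum 27, len 6
Longest length seen: 6.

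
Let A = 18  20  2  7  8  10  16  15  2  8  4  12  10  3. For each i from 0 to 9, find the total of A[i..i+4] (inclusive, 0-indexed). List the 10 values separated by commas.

55, 47, 43, 56, 51, 51, 45, 41, 36, 37

(18, 20, 2, 7, 8) → sum 55
(20, 2, 7, 8, 10) → sum 47
(2, 7, 8, 10, 16) → sum 43
(7, 8, 10, 16, 15) → sum 56
(8, 10, 16, 15, 2) → sum 51
(10, 16, 15, 2, 8) → sum 51
(16, 15, 2, 8, 4) → sum 45
(15, 2, 8, 4, 12) → sum 41
(2, 8, 4, 12, 10) → sum 36
(8, 4, 12, 10, 3) → sum 37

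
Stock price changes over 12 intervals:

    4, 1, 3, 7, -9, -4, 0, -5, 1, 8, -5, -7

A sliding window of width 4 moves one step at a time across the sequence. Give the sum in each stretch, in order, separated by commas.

15, 2, -3, -6, -18, -8, 4, -1, -3

[4, 1, 3, 7] → sum 15
[1, 3, 7, -9] → sum 2
[3, 7, -9, -4] → sum -3
[7, -9, -4, 0] → sum -6
[-9, -4, 0, -5] → sum -18
[-4, 0, -5, 1] → sum -8
[0, -5, 1, 8] → sum 4
[-5, 1, 8, -5] → sum -1
[1, 8, -5, -7] → sum -3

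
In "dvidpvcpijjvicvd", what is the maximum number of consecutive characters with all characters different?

5

add d: [d] len 1
add v: [d, v] len 2
add i: [d, v, i] len 3
add d (repeat d, move left end past it): [v, i, d] len 3
add p: [v, i, d, p] len 4
add v (repeat v, move left end past it): [i, d, p, v] len 4
add c: [i, d, p, v, c] len 5
add p (repeat p, move left end past it): [v, c, p] len 3
add i: [v, c, p, i] len 4
add j: [v, c, p, i, j] len 5
add j (repeat j, move left end past it): [j] len 1
add v: [j, v] len 2
add i: [j, v, i] len 3
add c: [j, v, i, c] len 4
add v (repeat v, move left end past it): [i, c, v] len 3
add d: [i, c, v, d] len 4
Longest all-distinct length: 5.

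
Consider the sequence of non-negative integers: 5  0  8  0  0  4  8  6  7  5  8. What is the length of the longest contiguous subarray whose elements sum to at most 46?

Extend to the right; shrink from the left whenever the sum exceeds 46:
→ 5: sum 5, len 1
→ 0: sum 5, len 2
→ 8: sum 13, len 3
→ 0: sum 13, len 4
→ 0: sum 13, len 5
→ 4: sum 17, len 6
→ 8: sum 25, len 7
→ 6: sum 31, len 8
→ 7: sum 38, len 9
→ 5: sum 43, len 10
→ 8 (dropped 5): sum 46, len 10
Longest length seen: 10.

10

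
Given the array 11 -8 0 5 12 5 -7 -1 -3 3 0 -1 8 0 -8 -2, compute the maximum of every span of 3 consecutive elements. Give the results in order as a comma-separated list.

(11, -8, 0) → max 11
(-8, 0, 5) → max 5
(0, 5, 12) → max 12
(5, 12, 5) → max 12
(12, 5, -7) → max 12
(5, -7, -1) → max 5
(-7, -1, -3) → max -1
(-1, -3, 3) → max 3
(-3, 3, 0) → max 3
(3, 0, -1) → max 3
(0, -1, 8) → max 8
(-1, 8, 0) → max 8
(8, 0, -8) → max 8
(0, -8, -2) → max 0

11, 5, 12, 12, 12, 5, -1, 3, 3, 3, 8, 8, 8, 0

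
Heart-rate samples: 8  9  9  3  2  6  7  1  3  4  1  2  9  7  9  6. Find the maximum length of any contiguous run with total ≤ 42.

[8] sum 8 len 1
[8, 9] sum 17 len 2
[8, 9, 9] sum 26 len 3
[8, 9, 9, 3] sum 29 len 4
[8, 9, 9, 3, 2] sum 31 len 5
[8, 9, 9, 3, 2, 6] sum 37 len 6
[9, 9, 3, 2, 6, 7] sum 36 len 6
[9, 9, 3, 2, 6, 7, 1] sum 37 len 7
[9, 9, 3, 2, 6, 7, 1, 3] sum 40 len 8
[9, 3, 2, 6, 7, 1, 3, 4] sum 35 len 8
[9, 3, 2, 6, 7, 1, 3, 4, 1] sum 36 len 9
[9, 3, 2, 6, 7, 1, 3, 4, 1, 2] sum 38 len 10
[3, 2, 6, 7, 1, 3, 4, 1, 2, 9] sum 38 len 10
[2, 6, 7, 1, 3, 4, 1, 2, 9, 7] sum 42 len 10
[1, 3, 4, 1, 2, 9, 7, 9] sum 36 len 8
[1, 3, 4, 1, 2, 9, 7, 9, 6] sum 42 len 9
Longest length seen: 10.

10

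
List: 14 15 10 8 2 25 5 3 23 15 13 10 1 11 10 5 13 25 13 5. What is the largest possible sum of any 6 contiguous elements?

84

(14, 15, 10, 8, 2, 25) → sum 74
(15, 10, 8, 2, 25, 5) → sum 65
(10, 8, 2, 25, 5, 3) → sum 53
(8, 2, 25, 5, 3, 23) → sum 66
(2, 25, 5, 3, 23, 15) → sum 73
(25, 5, 3, 23, 15, 13) → sum 84
(5, 3, 23, 15, 13, 10) → sum 69
(3, 23, 15, 13, 10, 1) → sum 65
(23, 15, 13, 10, 1, 11) → sum 73
(15, 13, 10, 1, 11, 10) → sum 60
(13, 10, 1, 11, 10, 5) → sum 50
(10, 1, 11, 10, 5, 13) → sum 50
(1, 11, 10, 5, 13, 25) → sum 65
(11, 10, 5, 13, 25, 13) → sum 77
(10, 5, 13, 25, 13, 5) → sum 71
Largest of these is 84.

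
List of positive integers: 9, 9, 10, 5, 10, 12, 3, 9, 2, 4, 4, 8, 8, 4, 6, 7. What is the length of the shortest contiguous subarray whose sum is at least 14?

add 9: running sum 9 < 14
add 9: shortest ending here [9, 9] sum 18, len 2
add 10: shortest ending here [9, 10] sum 19, len 2
add 5: shortest ending here [10, 5] sum 15, len 2
add 10: shortest ending here [5, 10] sum 15, len 2
add 12: shortest ending here [10, 12] sum 22, len 2
add 3: shortest ending here [12, 3] sum 15, len 2
add 9: shortest ending here [12, 3, 9] sum 24, len 3
add 2: shortest ending here [3, 9, 2] sum 14, len 3
add 4: shortest ending here [9, 2, 4] sum 15, len 3
add 4: shortest ending here [9, 2, 4, 4] sum 19, len 4
add 8: shortest ending here [4, 4, 8] sum 16, len 3
add 8: shortest ending here [8, 8] sum 16, len 2
add 4: shortest ending here [8, 8, 4] sum 20, len 3
add 6: shortest ending here [8, 4, 6] sum 18, len 3
add 7: shortest ending here [4, 6, 7] sum 17, len 3
Shortest qualifying length: 2.

2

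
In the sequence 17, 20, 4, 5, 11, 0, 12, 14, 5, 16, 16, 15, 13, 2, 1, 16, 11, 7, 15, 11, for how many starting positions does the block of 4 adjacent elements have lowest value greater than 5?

(17, 20, 4, 5) → min 4
(20, 4, 5, 11) → min 4
(4, 5, 11, 0) → min 0
(5, 11, 0, 12) → min 0
(11, 0, 12, 14) → min 0
(0, 12, 14, 5) → min 0
(12, 14, 5, 16) → min 5
(14, 5, 16, 16) → min 5
(5, 16, 16, 15) → min 5
(16, 16, 15, 13) → min 13  > 5 ✓
(16, 15, 13, 2) → min 2
(15, 13, 2, 1) → min 1
(13, 2, 1, 16) → min 1
(2, 1, 16, 11) → min 1
(1, 16, 11, 7) → min 1
(16, 11, 7, 15) → min 7  > 5 ✓
(11, 7, 15, 11) → min 7  > 5 ✓
3 windows satisfy the condition.

3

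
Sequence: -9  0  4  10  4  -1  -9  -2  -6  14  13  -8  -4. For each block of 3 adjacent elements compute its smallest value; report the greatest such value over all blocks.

4

Each size-3 window and its min:
(-9, 0, 4) → min -9
(0, 4, 10) → min 0
(4, 10, 4) → min 4
(10, 4, -1) → min -1
(4, -1, -9) → min -9
(-1, -9, -2) → min -9
(-9, -2, -6) → min -9
(-2, -6, 14) → min -6
(-6, 14, 13) → min -6
(14, 13, -8) → min -8
(13, -8, -4) → min -8
Greatest of these is 4.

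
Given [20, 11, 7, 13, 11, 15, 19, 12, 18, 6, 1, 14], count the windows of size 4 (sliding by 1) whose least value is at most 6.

3

[20, 11, 7, 13] → min 7
[11, 7, 13, 11] → min 7
[7, 13, 11, 15] → min 7
[13, 11, 15, 19] → min 11
[11, 15, 19, 12] → min 11
[15, 19, 12, 18] → min 12
[19, 12, 18, 6] → min 6  ≤ 6 ✓
[12, 18, 6, 1] → min 1  ≤ 6 ✓
[18, 6, 1, 14] → min 1  ≤ 6 ✓
3 windows satisfy the condition.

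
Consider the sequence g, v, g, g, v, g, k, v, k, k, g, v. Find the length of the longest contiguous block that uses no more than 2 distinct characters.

6

add g: window [g] (1 distinct), len 1
add v: window [g, v] (2 distinct), len 2
add g: window [g, v, g] (2 distinct), len 3
add g: window [g, v, g, g] (2 distinct), len 4
add v: window [g, v, g, g, v] (2 distinct), len 5
add g: window [g, v, g, g, v, g] (2 distinct), len 6
add k: window [g, k] (2 distinct), len 2
add v: window [k, v] (2 distinct), len 2
add k: window [k, v, k] (2 distinct), len 3
add k: window [k, v, k, k] (2 distinct), len 4
add g: window [k, k, g] (2 distinct), len 3
add v: window [g, v] (2 distinct), len 2
Longest length with ≤2 distinct: 6.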